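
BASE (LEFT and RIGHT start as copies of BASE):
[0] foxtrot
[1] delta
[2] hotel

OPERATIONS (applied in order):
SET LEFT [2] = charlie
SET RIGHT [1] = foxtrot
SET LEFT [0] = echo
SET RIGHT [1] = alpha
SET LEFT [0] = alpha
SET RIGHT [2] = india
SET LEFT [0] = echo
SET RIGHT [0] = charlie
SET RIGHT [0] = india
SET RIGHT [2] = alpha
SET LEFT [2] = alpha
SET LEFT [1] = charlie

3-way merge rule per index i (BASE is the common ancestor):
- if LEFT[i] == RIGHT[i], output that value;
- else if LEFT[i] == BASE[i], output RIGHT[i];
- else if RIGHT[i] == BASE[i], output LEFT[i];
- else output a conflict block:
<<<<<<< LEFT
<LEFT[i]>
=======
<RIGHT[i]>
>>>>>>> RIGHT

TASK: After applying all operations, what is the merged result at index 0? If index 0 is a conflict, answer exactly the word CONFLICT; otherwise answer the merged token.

Final LEFT:  [echo, charlie, alpha]
Final RIGHT: [india, alpha, alpha]
i=0: BASE=foxtrot L=echo R=india all differ -> CONFLICT
i=1: BASE=delta L=charlie R=alpha all differ -> CONFLICT
i=2: L=alpha R=alpha -> agree -> alpha
Index 0 -> CONFLICT

Answer: CONFLICT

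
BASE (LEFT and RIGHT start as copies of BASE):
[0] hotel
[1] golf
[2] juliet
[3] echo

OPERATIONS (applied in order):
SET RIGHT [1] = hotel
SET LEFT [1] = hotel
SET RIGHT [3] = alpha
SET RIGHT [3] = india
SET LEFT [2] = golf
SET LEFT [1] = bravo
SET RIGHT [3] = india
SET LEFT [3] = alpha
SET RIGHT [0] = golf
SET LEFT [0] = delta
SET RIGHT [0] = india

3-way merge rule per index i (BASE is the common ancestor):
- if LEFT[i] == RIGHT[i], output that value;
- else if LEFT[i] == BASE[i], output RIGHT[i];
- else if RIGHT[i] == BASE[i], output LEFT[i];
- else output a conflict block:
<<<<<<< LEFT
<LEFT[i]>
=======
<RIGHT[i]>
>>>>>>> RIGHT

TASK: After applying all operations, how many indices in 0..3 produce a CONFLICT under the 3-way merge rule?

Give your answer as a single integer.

Answer: 3

Derivation:
Final LEFT:  [delta, bravo, golf, alpha]
Final RIGHT: [india, hotel, juliet, india]
i=0: BASE=hotel L=delta R=india all differ -> CONFLICT
i=1: BASE=golf L=bravo R=hotel all differ -> CONFLICT
i=2: L=golf, R=juliet=BASE -> take LEFT -> golf
i=3: BASE=echo L=alpha R=india all differ -> CONFLICT
Conflict count: 3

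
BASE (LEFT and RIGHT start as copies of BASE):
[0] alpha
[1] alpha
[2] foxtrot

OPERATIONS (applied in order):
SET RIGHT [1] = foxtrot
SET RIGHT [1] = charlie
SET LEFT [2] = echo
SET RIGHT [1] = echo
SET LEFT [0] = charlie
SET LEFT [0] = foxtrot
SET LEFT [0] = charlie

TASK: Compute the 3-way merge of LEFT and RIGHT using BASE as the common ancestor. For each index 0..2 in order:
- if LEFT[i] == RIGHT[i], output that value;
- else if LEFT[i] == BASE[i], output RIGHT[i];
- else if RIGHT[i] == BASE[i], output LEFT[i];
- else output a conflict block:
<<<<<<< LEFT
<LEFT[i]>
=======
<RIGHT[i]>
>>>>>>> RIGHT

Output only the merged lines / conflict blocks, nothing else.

Answer: charlie
echo
echo

Derivation:
Final LEFT:  [charlie, alpha, echo]
Final RIGHT: [alpha, echo, foxtrot]
i=0: L=charlie, R=alpha=BASE -> take LEFT -> charlie
i=1: L=alpha=BASE, R=echo -> take RIGHT -> echo
i=2: L=echo, R=foxtrot=BASE -> take LEFT -> echo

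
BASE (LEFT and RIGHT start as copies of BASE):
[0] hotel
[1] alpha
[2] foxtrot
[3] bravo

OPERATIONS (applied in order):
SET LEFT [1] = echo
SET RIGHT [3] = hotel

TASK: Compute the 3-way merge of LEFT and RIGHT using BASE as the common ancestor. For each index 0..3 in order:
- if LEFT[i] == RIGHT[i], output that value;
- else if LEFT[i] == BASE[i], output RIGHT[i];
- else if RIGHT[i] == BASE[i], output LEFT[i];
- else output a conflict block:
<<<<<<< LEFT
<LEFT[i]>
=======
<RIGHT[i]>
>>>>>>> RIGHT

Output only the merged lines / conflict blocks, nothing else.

Final LEFT:  [hotel, echo, foxtrot, bravo]
Final RIGHT: [hotel, alpha, foxtrot, hotel]
i=0: L=hotel R=hotel -> agree -> hotel
i=1: L=echo, R=alpha=BASE -> take LEFT -> echo
i=2: L=foxtrot R=foxtrot -> agree -> foxtrot
i=3: L=bravo=BASE, R=hotel -> take RIGHT -> hotel

Answer: hotel
echo
foxtrot
hotel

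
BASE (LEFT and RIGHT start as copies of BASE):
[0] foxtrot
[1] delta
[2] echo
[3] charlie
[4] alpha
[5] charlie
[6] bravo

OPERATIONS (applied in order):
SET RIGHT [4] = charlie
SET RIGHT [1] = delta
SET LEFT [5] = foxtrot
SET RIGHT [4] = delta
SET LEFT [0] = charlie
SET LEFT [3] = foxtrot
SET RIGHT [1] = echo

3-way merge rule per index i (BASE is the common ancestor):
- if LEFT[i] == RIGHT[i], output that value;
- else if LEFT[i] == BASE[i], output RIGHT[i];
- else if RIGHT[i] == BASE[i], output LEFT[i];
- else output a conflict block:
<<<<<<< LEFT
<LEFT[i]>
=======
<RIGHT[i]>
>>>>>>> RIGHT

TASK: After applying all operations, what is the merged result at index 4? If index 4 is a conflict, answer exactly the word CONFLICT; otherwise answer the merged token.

Final LEFT:  [charlie, delta, echo, foxtrot, alpha, foxtrot, bravo]
Final RIGHT: [foxtrot, echo, echo, charlie, delta, charlie, bravo]
i=0: L=charlie, R=foxtrot=BASE -> take LEFT -> charlie
i=1: L=delta=BASE, R=echo -> take RIGHT -> echo
i=2: L=echo R=echo -> agree -> echo
i=3: L=foxtrot, R=charlie=BASE -> take LEFT -> foxtrot
i=4: L=alpha=BASE, R=delta -> take RIGHT -> delta
i=5: L=foxtrot, R=charlie=BASE -> take LEFT -> foxtrot
i=6: L=bravo R=bravo -> agree -> bravo
Index 4 -> delta

Answer: delta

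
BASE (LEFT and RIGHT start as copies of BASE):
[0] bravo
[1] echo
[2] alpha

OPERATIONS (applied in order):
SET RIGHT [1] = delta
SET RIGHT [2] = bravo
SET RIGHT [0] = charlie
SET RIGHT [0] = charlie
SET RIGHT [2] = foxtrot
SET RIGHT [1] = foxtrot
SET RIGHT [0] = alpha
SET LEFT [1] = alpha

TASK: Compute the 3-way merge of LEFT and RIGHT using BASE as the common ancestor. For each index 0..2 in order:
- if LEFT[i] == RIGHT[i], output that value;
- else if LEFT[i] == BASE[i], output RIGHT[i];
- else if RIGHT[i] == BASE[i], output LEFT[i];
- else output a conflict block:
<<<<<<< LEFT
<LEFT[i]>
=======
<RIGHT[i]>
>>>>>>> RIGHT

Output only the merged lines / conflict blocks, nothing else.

Answer: alpha
<<<<<<< LEFT
alpha
=======
foxtrot
>>>>>>> RIGHT
foxtrot

Derivation:
Final LEFT:  [bravo, alpha, alpha]
Final RIGHT: [alpha, foxtrot, foxtrot]
i=0: L=bravo=BASE, R=alpha -> take RIGHT -> alpha
i=1: BASE=echo L=alpha R=foxtrot all differ -> CONFLICT
i=2: L=alpha=BASE, R=foxtrot -> take RIGHT -> foxtrot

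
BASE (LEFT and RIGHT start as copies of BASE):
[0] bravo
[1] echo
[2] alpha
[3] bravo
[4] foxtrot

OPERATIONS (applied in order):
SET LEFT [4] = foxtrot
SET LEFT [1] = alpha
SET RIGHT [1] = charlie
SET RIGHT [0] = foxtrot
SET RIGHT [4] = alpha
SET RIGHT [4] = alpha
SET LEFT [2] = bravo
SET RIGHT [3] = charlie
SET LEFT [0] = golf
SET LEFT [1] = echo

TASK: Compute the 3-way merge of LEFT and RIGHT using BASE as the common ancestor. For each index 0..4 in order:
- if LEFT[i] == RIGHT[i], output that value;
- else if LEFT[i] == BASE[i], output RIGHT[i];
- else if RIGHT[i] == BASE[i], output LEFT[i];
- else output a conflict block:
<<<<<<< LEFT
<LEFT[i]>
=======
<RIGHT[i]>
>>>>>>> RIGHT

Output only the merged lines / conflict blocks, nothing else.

Answer: <<<<<<< LEFT
golf
=======
foxtrot
>>>>>>> RIGHT
charlie
bravo
charlie
alpha

Derivation:
Final LEFT:  [golf, echo, bravo, bravo, foxtrot]
Final RIGHT: [foxtrot, charlie, alpha, charlie, alpha]
i=0: BASE=bravo L=golf R=foxtrot all differ -> CONFLICT
i=1: L=echo=BASE, R=charlie -> take RIGHT -> charlie
i=2: L=bravo, R=alpha=BASE -> take LEFT -> bravo
i=3: L=bravo=BASE, R=charlie -> take RIGHT -> charlie
i=4: L=foxtrot=BASE, R=alpha -> take RIGHT -> alpha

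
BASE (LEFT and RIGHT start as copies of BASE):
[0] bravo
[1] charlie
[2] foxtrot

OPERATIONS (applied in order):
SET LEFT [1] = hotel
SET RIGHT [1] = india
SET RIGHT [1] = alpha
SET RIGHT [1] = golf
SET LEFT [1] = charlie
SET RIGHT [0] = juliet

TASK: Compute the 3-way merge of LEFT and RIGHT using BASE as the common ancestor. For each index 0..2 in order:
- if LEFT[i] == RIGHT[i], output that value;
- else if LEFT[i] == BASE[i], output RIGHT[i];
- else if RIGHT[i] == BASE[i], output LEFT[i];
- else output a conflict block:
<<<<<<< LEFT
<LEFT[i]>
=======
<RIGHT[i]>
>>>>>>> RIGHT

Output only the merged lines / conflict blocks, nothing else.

Final LEFT:  [bravo, charlie, foxtrot]
Final RIGHT: [juliet, golf, foxtrot]
i=0: L=bravo=BASE, R=juliet -> take RIGHT -> juliet
i=1: L=charlie=BASE, R=golf -> take RIGHT -> golf
i=2: L=foxtrot R=foxtrot -> agree -> foxtrot

Answer: juliet
golf
foxtrot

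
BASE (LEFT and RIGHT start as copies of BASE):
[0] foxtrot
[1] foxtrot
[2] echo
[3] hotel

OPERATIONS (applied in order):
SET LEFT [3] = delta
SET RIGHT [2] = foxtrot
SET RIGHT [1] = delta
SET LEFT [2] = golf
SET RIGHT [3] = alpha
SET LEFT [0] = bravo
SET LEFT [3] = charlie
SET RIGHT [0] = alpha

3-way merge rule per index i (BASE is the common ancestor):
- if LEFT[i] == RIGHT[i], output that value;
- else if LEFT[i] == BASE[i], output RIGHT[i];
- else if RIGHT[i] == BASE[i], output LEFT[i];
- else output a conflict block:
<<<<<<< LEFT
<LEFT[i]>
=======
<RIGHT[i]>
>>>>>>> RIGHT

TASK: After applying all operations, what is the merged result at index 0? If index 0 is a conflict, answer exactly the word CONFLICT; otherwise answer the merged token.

Final LEFT:  [bravo, foxtrot, golf, charlie]
Final RIGHT: [alpha, delta, foxtrot, alpha]
i=0: BASE=foxtrot L=bravo R=alpha all differ -> CONFLICT
i=1: L=foxtrot=BASE, R=delta -> take RIGHT -> delta
i=2: BASE=echo L=golf R=foxtrot all differ -> CONFLICT
i=3: BASE=hotel L=charlie R=alpha all differ -> CONFLICT
Index 0 -> CONFLICT

Answer: CONFLICT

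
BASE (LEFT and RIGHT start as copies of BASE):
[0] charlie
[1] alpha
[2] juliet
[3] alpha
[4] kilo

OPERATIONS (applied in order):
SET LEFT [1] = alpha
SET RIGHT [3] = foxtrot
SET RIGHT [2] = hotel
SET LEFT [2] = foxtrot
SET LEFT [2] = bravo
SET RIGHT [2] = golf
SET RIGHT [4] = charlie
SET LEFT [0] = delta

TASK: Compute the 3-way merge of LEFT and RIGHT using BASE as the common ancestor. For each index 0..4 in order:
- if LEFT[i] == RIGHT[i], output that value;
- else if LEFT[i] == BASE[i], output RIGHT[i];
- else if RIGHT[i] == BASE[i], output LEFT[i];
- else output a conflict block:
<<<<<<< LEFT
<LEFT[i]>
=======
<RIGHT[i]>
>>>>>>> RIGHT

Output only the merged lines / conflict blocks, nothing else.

Final LEFT:  [delta, alpha, bravo, alpha, kilo]
Final RIGHT: [charlie, alpha, golf, foxtrot, charlie]
i=0: L=delta, R=charlie=BASE -> take LEFT -> delta
i=1: L=alpha R=alpha -> agree -> alpha
i=2: BASE=juliet L=bravo R=golf all differ -> CONFLICT
i=3: L=alpha=BASE, R=foxtrot -> take RIGHT -> foxtrot
i=4: L=kilo=BASE, R=charlie -> take RIGHT -> charlie

Answer: delta
alpha
<<<<<<< LEFT
bravo
=======
golf
>>>>>>> RIGHT
foxtrot
charlie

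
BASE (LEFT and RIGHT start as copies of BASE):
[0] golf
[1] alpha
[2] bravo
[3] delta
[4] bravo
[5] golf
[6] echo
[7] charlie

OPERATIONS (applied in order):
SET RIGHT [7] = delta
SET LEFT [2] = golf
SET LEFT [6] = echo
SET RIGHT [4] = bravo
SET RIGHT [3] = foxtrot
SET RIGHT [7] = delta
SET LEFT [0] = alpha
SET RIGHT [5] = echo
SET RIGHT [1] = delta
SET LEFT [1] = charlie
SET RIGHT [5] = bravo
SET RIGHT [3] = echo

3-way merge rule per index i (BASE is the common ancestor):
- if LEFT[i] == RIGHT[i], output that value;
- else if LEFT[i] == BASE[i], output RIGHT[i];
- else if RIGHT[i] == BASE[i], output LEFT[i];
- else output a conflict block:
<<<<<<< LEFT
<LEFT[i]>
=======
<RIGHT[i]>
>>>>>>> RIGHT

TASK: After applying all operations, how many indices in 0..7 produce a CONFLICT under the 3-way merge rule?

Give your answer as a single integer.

Answer: 1

Derivation:
Final LEFT:  [alpha, charlie, golf, delta, bravo, golf, echo, charlie]
Final RIGHT: [golf, delta, bravo, echo, bravo, bravo, echo, delta]
i=0: L=alpha, R=golf=BASE -> take LEFT -> alpha
i=1: BASE=alpha L=charlie R=delta all differ -> CONFLICT
i=2: L=golf, R=bravo=BASE -> take LEFT -> golf
i=3: L=delta=BASE, R=echo -> take RIGHT -> echo
i=4: L=bravo R=bravo -> agree -> bravo
i=5: L=golf=BASE, R=bravo -> take RIGHT -> bravo
i=6: L=echo R=echo -> agree -> echo
i=7: L=charlie=BASE, R=delta -> take RIGHT -> delta
Conflict count: 1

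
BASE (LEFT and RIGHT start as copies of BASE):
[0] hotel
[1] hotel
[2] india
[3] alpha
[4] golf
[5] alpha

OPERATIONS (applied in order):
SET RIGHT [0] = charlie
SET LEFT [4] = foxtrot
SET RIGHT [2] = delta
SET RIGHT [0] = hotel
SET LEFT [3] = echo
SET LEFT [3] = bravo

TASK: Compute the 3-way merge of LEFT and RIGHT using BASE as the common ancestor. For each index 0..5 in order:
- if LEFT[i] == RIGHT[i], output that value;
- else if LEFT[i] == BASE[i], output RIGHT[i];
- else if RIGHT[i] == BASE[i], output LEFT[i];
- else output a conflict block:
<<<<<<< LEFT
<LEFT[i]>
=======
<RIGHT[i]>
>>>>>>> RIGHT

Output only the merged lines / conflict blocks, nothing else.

Answer: hotel
hotel
delta
bravo
foxtrot
alpha

Derivation:
Final LEFT:  [hotel, hotel, india, bravo, foxtrot, alpha]
Final RIGHT: [hotel, hotel, delta, alpha, golf, alpha]
i=0: L=hotel R=hotel -> agree -> hotel
i=1: L=hotel R=hotel -> agree -> hotel
i=2: L=india=BASE, R=delta -> take RIGHT -> delta
i=3: L=bravo, R=alpha=BASE -> take LEFT -> bravo
i=4: L=foxtrot, R=golf=BASE -> take LEFT -> foxtrot
i=5: L=alpha R=alpha -> agree -> alpha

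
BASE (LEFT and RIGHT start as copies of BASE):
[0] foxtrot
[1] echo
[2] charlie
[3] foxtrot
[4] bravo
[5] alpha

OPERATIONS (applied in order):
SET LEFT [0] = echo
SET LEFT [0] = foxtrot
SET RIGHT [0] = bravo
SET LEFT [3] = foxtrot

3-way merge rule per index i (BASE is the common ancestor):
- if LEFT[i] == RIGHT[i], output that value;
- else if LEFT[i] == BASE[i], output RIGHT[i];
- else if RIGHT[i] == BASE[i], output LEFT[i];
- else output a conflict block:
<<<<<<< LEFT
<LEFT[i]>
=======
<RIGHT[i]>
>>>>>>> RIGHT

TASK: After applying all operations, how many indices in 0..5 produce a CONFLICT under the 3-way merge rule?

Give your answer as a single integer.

Answer: 0

Derivation:
Final LEFT:  [foxtrot, echo, charlie, foxtrot, bravo, alpha]
Final RIGHT: [bravo, echo, charlie, foxtrot, bravo, alpha]
i=0: L=foxtrot=BASE, R=bravo -> take RIGHT -> bravo
i=1: L=echo R=echo -> agree -> echo
i=2: L=charlie R=charlie -> agree -> charlie
i=3: L=foxtrot R=foxtrot -> agree -> foxtrot
i=4: L=bravo R=bravo -> agree -> bravo
i=5: L=alpha R=alpha -> agree -> alpha
Conflict count: 0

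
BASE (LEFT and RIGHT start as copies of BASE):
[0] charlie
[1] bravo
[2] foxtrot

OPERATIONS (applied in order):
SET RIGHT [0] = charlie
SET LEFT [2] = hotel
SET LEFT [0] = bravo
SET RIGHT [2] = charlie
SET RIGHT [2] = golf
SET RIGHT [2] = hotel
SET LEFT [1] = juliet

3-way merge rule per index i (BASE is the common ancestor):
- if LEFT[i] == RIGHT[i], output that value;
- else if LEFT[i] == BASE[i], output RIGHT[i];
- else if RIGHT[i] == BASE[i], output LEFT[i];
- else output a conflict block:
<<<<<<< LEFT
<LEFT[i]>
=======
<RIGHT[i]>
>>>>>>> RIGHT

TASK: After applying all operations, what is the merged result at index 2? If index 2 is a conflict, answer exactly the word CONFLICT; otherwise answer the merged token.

Final LEFT:  [bravo, juliet, hotel]
Final RIGHT: [charlie, bravo, hotel]
i=0: L=bravo, R=charlie=BASE -> take LEFT -> bravo
i=1: L=juliet, R=bravo=BASE -> take LEFT -> juliet
i=2: L=hotel R=hotel -> agree -> hotel
Index 2 -> hotel

Answer: hotel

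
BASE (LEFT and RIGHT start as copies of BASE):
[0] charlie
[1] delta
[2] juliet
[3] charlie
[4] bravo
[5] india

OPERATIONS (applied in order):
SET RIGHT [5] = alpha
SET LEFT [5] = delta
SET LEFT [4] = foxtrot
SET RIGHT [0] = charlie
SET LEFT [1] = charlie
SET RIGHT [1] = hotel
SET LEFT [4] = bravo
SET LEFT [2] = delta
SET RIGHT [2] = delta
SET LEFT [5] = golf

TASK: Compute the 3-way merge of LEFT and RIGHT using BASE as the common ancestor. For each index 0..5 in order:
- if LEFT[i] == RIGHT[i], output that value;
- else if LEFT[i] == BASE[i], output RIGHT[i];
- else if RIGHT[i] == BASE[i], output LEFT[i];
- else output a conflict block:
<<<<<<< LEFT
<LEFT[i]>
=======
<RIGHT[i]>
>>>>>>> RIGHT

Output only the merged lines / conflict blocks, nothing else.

Answer: charlie
<<<<<<< LEFT
charlie
=======
hotel
>>>>>>> RIGHT
delta
charlie
bravo
<<<<<<< LEFT
golf
=======
alpha
>>>>>>> RIGHT

Derivation:
Final LEFT:  [charlie, charlie, delta, charlie, bravo, golf]
Final RIGHT: [charlie, hotel, delta, charlie, bravo, alpha]
i=0: L=charlie R=charlie -> agree -> charlie
i=1: BASE=delta L=charlie R=hotel all differ -> CONFLICT
i=2: L=delta R=delta -> agree -> delta
i=3: L=charlie R=charlie -> agree -> charlie
i=4: L=bravo R=bravo -> agree -> bravo
i=5: BASE=india L=golf R=alpha all differ -> CONFLICT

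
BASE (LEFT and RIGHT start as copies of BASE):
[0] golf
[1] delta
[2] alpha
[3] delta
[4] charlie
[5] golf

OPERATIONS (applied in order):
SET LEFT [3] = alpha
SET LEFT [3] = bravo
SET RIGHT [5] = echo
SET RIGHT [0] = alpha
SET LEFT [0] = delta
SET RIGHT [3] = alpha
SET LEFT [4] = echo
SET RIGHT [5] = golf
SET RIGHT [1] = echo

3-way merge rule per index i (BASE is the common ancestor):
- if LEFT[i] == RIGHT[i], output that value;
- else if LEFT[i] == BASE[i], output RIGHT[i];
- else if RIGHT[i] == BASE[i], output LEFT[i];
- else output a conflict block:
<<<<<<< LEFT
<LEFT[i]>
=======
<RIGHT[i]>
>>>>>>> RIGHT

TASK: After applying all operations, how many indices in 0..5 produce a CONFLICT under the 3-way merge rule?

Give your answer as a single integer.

Final LEFT:  [delta, delta, alpha, bravo, echo, golf]
Final RIGHT: [alpha, echo, alpha, alpha, charlie, golf]
i=0: BASE=golf L=delta R=alpha all differ -> CONFLICT
i=1: L=delta=BASE, R=echo -> take RIGHT -> echo
i=2: L=alpha R=alpha -> agree -> alpha
i=3: BASE=delta L=bravo R=alpha all differ -> CONFLICT
i=4: L=echo, R=charlie=BASE -> take LEFT -> echo
i=5: L=golf R=golf -> agree -> golf
Conflict count: 2

Answer: 2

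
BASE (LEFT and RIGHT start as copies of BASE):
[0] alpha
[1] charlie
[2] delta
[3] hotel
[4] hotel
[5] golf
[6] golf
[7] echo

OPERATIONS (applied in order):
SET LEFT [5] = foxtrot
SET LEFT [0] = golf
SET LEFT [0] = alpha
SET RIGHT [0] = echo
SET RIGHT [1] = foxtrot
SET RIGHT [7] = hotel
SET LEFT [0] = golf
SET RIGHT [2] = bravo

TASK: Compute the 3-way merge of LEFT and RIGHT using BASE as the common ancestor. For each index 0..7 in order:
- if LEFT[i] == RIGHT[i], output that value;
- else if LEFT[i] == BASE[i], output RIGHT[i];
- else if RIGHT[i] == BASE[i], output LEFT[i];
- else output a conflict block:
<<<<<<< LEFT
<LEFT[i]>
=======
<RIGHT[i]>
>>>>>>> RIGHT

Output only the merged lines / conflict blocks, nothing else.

Final LEFT:  [golf, charlie, delta, hotel, hotel, foxtrot, golf, echo]
Final RIGHT: [echo, foxtrot, bravo, hotel, hotel, golf, golf, hotel]
i=0: BASE=alpha L=golf R=echo all differ -> CONFLICT
i=1: L=charlie=BASE, R=foxtrot -> take RIGHT -> foxtrot
i=2: L=delta=BASE, R=bravo -> take RIGHT -> bravo
i=3: L=hotel R=hotel -> agree -> hotel
i=4: L=hotel R=hotel -> agree -> hotel
i=5: L=foxtrot, R=golf=BASE -> take LEFT -> foxtrot
i=6: L=golf R=golf -> agree -> golf
i=7: L=echo=BASE, R=hotel -> take RIGHT -> hotel

Answer: <<<<<<< LEFT
golf
=======
echo
>>>>>>> RIGHT
foxtrot
bravo
hotel
hotel
foxtrot
golf
hotel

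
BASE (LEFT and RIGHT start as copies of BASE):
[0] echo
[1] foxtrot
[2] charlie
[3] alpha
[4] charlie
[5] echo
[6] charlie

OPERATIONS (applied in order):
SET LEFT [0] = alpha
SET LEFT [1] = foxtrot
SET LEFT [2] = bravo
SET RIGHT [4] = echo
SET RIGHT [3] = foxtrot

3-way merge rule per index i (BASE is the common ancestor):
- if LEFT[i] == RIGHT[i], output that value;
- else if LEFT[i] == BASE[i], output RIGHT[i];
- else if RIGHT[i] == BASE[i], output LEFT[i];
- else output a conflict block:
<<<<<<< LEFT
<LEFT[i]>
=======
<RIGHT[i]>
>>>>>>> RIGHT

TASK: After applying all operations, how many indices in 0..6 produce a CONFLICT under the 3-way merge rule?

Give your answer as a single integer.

Final LEFT:  [alpha, foxtrot, bravo, alpha, charlie, echo, charlie]
Final RIGHT: [echo, foxtrot, charlie, foxtrot, echo, echo, charlie]
i=0: L=alpha, R=echo=BASE -> take LEFT -> alpha
i=1: L=foxtrot R=foxtrot -> agree -> foxtrot
i=2: L=bravo, R=charlie=BASE -> take LEFT -> bravo
i=3: L=alpha=BASE, R=foxtrot -> take RIGHT -> foxtrot
i=4: L=charlie=BASE, R=echo -> take RIGHT -> echo
i=5: L=echo R=echo -> agree -> echo
i=6: L=charlie R=charlie -> agree -> charlie
Conflict count: 0

Answer: 0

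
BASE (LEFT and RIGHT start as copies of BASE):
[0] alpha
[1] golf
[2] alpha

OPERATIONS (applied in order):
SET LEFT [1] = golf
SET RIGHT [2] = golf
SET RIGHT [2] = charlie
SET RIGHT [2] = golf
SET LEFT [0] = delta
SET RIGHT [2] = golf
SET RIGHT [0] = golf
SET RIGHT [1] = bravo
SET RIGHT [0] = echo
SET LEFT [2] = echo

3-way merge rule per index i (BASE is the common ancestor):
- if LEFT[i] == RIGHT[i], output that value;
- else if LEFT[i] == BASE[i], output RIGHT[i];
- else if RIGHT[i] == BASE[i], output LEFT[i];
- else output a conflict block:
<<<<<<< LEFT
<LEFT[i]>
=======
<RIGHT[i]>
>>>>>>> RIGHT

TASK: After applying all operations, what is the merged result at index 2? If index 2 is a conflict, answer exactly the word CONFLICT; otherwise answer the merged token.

Final LEFT:  [delta, golf, echo]
Final RIGHT: [echo, bravo, golf]
i=0: BASE=alpha L=delta R=echo all differ -> CONFLICT
i=1: L=golf=BASE, R=bravo -> take RIGHT -> bravo
i=2: BASE=alpha L=echo R=golf all differ -> CONFLICT
Index 2 -> CONFLICT

Answer: CONFLICT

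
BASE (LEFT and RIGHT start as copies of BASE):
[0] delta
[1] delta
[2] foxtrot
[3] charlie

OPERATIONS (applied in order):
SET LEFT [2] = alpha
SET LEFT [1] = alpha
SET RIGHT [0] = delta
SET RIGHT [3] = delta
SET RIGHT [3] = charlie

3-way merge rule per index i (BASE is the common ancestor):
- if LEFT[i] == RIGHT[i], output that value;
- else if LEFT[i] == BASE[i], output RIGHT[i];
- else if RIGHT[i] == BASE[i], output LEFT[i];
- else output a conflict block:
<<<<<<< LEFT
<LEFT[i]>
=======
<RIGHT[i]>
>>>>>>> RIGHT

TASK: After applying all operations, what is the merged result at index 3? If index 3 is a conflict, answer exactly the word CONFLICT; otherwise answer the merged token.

Answer: charlie

Derivation:
Final LEFT:  [delta, alpha, alpha, charlie]
Final RIGHT: [delta, delta, foxtrot, charlie]
i=0: L=delta R=delta -> agree -> delta
i=1: L=alpha, R=delta=BASE -> take LEFT -> alpha
i=2: L=alpha, R=foxtrot=BASE -> take LEFT -> alpha
i=3: L=charlie R=charlie -> agree -> charlie
Index 3 -> charlie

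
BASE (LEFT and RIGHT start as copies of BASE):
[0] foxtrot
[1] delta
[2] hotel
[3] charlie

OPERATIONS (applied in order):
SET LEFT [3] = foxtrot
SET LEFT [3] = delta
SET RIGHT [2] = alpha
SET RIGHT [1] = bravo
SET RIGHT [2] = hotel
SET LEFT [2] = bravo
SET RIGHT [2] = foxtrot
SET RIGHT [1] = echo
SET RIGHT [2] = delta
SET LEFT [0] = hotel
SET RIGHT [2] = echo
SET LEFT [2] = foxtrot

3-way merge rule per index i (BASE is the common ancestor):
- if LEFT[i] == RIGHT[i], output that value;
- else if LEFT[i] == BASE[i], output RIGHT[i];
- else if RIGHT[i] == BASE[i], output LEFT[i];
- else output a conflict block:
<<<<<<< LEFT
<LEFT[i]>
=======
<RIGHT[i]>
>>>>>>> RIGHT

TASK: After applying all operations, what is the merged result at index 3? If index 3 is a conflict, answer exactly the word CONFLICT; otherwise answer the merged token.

Answer: delta

Derivation:
Final LEFT:  [hotel, delta, foxtrot, delta]
Final RIGHT: [foxtrot, echo, echo, charlie]
i=0: L=hotel, R=foxtrot=BASE -> take LEFT -> hotel
i=1: L=delta=BASE, R=echo -> take RIGHT -> echo
i=2: BASE=hotel L=foxtrot R=echo all differ -> CONFLICT
i=3: L=delta, R=charlie=BASE -> take LEFT -> delta
Index 3 -> delta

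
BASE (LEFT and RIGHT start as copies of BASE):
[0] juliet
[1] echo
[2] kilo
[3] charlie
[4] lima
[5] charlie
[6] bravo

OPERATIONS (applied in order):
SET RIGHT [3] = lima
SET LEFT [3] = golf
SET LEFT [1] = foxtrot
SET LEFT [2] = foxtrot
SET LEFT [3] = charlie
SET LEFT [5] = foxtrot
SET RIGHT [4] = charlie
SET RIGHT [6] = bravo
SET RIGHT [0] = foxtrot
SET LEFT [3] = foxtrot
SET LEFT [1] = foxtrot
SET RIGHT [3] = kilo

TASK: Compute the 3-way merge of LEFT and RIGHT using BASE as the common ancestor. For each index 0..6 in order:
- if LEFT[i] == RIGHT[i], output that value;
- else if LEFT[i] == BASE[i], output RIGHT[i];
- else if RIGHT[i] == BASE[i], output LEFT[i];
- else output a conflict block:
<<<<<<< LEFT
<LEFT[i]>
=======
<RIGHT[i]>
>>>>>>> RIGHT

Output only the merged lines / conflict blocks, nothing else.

Answer: foxtrot
foxtrot
foxtrot
<<<<<<< LEFT
foxtrot
=======
kilo
>>>>>>> RIGHT
charlie
foxtrot
bravo

Derivation:
Final LEFT:  [juliet, foxtrot, foxtrot, foxtrot, lima, foxtrot, bravo]
Final RIGHT: [foxtrot, echo, kilo, kilo, charlie, charlie, bravo]
i=0: L=juliet=BASE, R=foxtrot -> take RIGHT -> foxtrot
i=1: L=foxtrot, R=echo=BASE -> take LEFT -> foxtrot
i=2: L=foxtrot, R=kilo=BASE -> take LEFT -> foxtrot
i=3: BASE=charlie L=foxtrot R=kilo all differ -> CONFLICT
i=4: L=lima=BASE, R=charlie -> take RIGHT -> charlie
i=5: L=foxtrot, R=charlie=BASE -> take LEFT -> foxtrot
i=6: L=bravo R=bravo -> agree -> bravo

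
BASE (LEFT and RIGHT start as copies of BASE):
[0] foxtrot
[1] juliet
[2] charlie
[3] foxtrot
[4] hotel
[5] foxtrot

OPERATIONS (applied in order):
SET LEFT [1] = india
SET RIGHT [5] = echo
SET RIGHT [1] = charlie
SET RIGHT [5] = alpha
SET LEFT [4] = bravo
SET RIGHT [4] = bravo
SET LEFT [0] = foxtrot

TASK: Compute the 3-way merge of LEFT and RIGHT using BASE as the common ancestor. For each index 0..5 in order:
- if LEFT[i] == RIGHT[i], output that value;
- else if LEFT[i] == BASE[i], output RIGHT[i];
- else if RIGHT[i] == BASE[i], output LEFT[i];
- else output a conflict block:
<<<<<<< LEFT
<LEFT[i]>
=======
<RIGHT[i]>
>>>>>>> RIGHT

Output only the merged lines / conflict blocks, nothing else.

Answer: foxtrot
<<<<<<< LEFT
india
=======
charlie
>>>>>>> RIGHT
charlie
foxtrot
bravo
alpha

Derivation:
Final LEFT:  [foxtrot, india, charlie, foxtrot, bravo, foxtrot]
Final RIGHT: [foxtrot, charlie, charlie, foxtrot, bravo, alpha]
i=0: L=foxtrot R=foxtrot -> agree -> foxtrot
i=1: BASE=juliet L=india R=charlie all differ -> CONFLICT
i=2: L=charlie R=charlie -> agree -> charlie
i=3: L=foxtrot R=foxtrot -> agree -> foxtrot
i=4: L=bravo R=bravo -> agree -> bravo
i=5: L=foxtrot=BASE, R=alpha -> take RIGHT -> alpha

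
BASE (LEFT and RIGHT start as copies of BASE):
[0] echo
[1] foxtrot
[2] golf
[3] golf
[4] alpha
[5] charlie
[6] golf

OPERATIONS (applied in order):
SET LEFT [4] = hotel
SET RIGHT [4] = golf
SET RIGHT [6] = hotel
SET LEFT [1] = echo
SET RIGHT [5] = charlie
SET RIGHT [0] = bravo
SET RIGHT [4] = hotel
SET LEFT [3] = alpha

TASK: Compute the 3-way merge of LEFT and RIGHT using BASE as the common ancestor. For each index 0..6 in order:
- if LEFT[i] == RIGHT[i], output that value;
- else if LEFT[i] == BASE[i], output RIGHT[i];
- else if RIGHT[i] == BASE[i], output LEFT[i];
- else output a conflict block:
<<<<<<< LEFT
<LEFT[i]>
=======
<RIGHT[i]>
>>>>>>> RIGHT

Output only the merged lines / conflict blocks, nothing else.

Answer: bravo
echo
golf
alpha
hotel
charlie
hotel

Derivation:
Final LEFT:  [echo, echo, golf, alpha, hotel, charlie, golf]
Final RIGHT: [bravo, foxtrot, golf, golf, hotel, charlie, hotel]
i=0: L=echo=BASE, R=bravo -> take RIGHT -> bravo
i=1: L=echo, R=foxtrot=BASE -> take LEFT -> echo
i=2: L=golf R=golf -> agree -> golf
i=3: L=alpha, R=golf=BASE -> take LEFT -> alpha
i=4: L=hotel R=hotel -> agree -> hotel
i=5: L=charlie R=charlie -> agree -> charlie
i=6: L=golf=BASE, R=hotel -> take RIGHT -> hotel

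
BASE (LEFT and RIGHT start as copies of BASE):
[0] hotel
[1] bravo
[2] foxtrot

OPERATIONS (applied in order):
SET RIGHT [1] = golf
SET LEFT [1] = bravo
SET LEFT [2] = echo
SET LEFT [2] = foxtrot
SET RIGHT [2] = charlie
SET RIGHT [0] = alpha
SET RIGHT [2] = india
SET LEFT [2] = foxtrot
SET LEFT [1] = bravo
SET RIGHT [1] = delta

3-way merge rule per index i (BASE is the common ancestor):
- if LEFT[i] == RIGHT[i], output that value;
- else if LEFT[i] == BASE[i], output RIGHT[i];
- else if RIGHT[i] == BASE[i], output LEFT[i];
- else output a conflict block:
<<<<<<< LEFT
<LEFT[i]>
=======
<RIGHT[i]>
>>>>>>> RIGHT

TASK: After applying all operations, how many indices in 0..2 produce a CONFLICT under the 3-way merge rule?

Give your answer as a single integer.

Answer: 0

Derivation:
Final LEFT:  [hotel, bravo, foxtrot]
Final RIGHT: [alpha, delta, india]
i=0: L=hotel=BASE, R=alpha -> take RIGHT -> alpha
i=1: L=bravo=BASE, R=delta -> take RIGHT -> delta
i=2: L=foxtrot=BASE, R=india -> take RIGHT -> india
Conflict count: 0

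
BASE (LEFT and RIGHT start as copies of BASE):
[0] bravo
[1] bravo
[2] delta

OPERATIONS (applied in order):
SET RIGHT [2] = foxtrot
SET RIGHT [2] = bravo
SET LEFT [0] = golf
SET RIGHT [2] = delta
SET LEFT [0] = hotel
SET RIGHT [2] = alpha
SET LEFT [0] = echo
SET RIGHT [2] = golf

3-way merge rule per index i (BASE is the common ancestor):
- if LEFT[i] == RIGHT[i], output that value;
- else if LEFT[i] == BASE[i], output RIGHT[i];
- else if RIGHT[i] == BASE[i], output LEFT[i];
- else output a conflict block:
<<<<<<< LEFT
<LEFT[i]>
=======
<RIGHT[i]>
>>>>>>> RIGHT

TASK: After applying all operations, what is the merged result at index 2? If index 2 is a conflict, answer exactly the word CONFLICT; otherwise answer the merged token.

Answer: golf

Derivation:
Final LEFT:  [echo, bravo, delta]
Final RIGHT: [bravo, bravo, golf]
i=0: L=echo, R=bravo=BASE -> take LEFT -> echo
i=1: L=bravo R=bravo -> agree -> bravo
i=2: L=delta=BASE, R=golf -> take RIGHT -> golf
Index 2 -> golf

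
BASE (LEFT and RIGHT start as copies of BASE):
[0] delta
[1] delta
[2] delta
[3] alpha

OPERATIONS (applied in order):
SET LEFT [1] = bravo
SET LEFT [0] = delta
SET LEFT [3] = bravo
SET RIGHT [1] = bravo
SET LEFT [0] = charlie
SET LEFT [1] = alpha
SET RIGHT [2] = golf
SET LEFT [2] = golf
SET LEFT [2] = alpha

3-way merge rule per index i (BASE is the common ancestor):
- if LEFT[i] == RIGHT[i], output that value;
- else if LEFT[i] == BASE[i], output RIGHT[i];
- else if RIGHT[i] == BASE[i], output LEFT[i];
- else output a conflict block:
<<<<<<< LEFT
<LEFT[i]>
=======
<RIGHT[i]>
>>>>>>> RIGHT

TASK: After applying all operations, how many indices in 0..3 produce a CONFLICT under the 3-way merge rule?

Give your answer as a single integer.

Final LEFT:  [charlie, alpha, alpha, bravo]
Final RIGHT: [delta, bravo, golf, alpha]
i=0: L=charlie, R=delta=BASE -> take LEFT -> charlie
i=1: BASE=delta L=alpha R=bravo all differ -> CONFLICT
i=2: BASE=delta L=alpha R=golf all differ -> CONFLICT
i=3: L=bravo, R=alpha=BASE -> take LEFT -> bravo
Conflict count: 2

Answer: 2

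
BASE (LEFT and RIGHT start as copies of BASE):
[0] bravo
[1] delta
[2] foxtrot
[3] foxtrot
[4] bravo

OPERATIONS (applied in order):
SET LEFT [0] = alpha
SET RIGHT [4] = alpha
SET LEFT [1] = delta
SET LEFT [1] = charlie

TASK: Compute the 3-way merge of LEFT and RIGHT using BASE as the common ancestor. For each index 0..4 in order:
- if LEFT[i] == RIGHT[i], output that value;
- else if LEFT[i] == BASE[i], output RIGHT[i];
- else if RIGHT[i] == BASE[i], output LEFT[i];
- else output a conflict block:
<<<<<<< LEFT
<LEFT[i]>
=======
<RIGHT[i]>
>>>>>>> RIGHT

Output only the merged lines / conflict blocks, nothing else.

Final LEFT:  [alpha, charlie, foxtrot, foxtrot, bravo]
Final RIGHT: [bravo, delta, foxtrot, foxtrot, alpha]
i=0: L=alpha, R=bravo=BASE -> take LEFT -> alpha
i=1: L=charlie, R=delta=BASE -> take LEFT -> charlie
i=2: L=foxtrot R=foxtrot -> agree -> foxtrot
i=3: L=foxtrot R=foxtrot -> agree -> foxtrot
i=4: L=bravo=BASE, R=alpha -> take RIGHT -> alpha

Answer: alpha
charlie
foxtrot
foxtrot
alpha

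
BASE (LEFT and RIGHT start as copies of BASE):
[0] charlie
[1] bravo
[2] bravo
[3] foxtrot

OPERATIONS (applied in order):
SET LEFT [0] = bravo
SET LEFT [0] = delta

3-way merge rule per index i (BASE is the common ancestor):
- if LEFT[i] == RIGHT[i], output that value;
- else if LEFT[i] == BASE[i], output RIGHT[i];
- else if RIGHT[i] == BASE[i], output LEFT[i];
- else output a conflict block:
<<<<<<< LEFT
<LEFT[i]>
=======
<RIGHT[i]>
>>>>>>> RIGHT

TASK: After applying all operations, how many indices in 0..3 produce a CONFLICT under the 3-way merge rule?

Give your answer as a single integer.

Final LEFT:  [delta, bravo, bravo, foxtrot]
Final RIGHT: [charlie, bravo, bravo, foxtrot]
i=0: L=delta, R=charlie=BASE -> take LEFT -> delta
i=1: L=bravo R=bravo -> agree -> bravo
i=2: L=bravo R=bravo -> agree -> bravo
i=3: L=foxtrot R=foxtrot -> agree -> foxtrot
Conflict count: 0

Answer: 0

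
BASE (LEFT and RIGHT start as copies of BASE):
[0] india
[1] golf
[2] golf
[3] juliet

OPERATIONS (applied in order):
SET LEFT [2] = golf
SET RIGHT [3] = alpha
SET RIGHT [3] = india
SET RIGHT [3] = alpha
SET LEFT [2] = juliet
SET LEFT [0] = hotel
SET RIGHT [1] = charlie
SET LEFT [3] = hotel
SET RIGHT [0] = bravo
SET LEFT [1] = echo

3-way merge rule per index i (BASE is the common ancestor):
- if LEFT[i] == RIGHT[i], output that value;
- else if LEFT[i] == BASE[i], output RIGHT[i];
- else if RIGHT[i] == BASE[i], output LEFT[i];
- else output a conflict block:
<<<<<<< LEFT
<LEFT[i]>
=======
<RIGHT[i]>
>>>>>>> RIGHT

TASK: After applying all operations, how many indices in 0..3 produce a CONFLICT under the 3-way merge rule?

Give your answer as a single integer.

Final LEFT:  [hotel, echo, juliet, hotel]
Final RIGHT: [bravo, charlie, golf, alpha]
i=0: BASE=india L=hotel R=bravo all differ -> CONFLICT
i=1: BASE=golf L=echo R=charlie all differ -> CONFLICT
i=2: L=juliet, R=golf=BASE -> take LEFT -> juliet
i=3: BASE=juliet L=hotel R=alpha all differ -> CONFLICT
Conflict count: 3

Answer: 3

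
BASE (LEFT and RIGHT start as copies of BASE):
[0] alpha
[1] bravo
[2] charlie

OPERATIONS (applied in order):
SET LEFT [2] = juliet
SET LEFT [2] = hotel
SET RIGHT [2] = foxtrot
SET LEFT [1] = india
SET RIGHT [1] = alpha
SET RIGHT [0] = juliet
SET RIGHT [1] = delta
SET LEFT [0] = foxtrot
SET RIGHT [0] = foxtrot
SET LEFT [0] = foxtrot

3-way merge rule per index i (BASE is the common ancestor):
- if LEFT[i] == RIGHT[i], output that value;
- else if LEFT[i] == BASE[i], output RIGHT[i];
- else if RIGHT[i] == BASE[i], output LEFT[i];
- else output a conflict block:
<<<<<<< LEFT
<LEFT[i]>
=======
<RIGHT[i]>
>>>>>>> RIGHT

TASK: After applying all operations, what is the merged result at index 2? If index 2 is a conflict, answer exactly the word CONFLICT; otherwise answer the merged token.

Answer: CONFLICT

Derivation:
Final LEFT:  [foxtrot, india, hotel]
Final RIGHT: [foxtrot, delta, foxtrot]
i=0: L=foxtrot R=foxtrot -> agree -> foxtrot
i=1: BASE=bravo L=india R=delta all differ -> CONFLICT
i=2: BASE=charlie L=hotel R=foxtrot all differ -> CONFLICT
Index 2 -> CONFLICT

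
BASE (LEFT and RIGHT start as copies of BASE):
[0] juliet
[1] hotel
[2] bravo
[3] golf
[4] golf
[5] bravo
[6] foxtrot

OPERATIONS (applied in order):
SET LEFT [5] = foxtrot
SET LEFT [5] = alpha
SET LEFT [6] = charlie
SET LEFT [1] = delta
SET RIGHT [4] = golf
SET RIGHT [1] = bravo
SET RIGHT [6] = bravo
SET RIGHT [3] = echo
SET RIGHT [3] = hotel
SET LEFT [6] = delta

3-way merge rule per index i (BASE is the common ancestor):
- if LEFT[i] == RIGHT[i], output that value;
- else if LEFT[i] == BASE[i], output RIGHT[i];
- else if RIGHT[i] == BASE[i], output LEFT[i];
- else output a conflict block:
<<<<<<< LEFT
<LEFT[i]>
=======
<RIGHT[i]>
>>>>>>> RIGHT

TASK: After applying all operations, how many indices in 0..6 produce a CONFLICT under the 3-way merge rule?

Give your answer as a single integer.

Answer: 2

Derivation:
Final LEFT:  [juliet, delta, bravo, golf, golf, alpha, delta]
Final RIGHT: [juliet, bravo, bravo, hotel, golf, bravo, bravo]
i=0: L=juliet R=juliet -> agree -> juliet
i=1: BASE=hotel L=delta R=bravo all differ -> CONFLICT
i=2: L=bravo R=bravo -> agree -> bravo
i=3: L=golf=BASE, R=hotel -> take RIGHT -> hotel
i=4: L=golf R=golf -> agree -> golf
i=5: L=alpha, R=bravo=BASE -> take LEFT -> alpha
i=6: BASE=foxtrot L=delta R=bravo all differ -> CONFLICT
Conflict count: 2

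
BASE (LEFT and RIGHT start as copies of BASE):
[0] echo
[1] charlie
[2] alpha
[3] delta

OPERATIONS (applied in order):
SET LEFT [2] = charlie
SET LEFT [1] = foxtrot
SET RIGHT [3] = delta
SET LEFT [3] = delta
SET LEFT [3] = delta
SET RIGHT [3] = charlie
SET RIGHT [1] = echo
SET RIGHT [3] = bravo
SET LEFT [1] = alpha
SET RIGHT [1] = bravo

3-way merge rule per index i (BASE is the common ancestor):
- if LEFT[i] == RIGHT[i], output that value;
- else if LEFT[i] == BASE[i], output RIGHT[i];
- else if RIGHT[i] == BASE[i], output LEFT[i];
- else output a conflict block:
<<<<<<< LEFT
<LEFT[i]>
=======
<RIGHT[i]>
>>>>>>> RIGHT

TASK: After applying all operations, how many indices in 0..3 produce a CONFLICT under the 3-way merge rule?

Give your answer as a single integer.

Answer: 1

Derivation:
Final LEFT:  [echo, alpha, charlie, delta]
Final RIGHT: [echo, bravo, alpha, bravo]
i=0: L=echo R=echo -> agree -> echo
i=1: BASE=charlie L=alpha R=bravo all differ -> CONFLICT
i=2: L=charlie, R=alpha=BASE -> take LEFT -> charlie
i=3: L=delta=BASE, R=bravo -> take RIGHT -> bravo
Conflict count: 1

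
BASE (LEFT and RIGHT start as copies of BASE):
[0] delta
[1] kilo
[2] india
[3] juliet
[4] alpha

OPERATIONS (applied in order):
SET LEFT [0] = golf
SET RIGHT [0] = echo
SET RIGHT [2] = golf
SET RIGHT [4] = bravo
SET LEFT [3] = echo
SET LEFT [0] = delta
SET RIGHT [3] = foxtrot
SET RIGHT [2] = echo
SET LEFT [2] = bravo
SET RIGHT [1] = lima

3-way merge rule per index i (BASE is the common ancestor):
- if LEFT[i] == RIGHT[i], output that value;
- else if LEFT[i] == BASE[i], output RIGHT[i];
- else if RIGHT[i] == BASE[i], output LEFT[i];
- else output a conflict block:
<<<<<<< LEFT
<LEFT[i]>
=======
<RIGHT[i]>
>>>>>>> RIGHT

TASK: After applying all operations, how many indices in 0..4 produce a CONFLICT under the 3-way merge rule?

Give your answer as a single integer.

Answer: 2

Derivation:
Final LEFT:  [delta, kilo, bravo, echo, alpha]
Final RIGHT: [echo, lima, echo, foxtrot, bravo]
i=0: L=delta=BASE, R=echo -> take RIGHT -> echo
i=1: L=kilo=BASE, R=lima -> take RIGHT -> lima
i=2: BASE=india L=bravo R=echo all differ -> CONFLICT
i=3: BASE=juliet L=echo R=foxtrot all differ -> CONFLICT
i=4: L=alpha=BASE, R=bravo -> take RIGHT -> bravo
Conflict count: 2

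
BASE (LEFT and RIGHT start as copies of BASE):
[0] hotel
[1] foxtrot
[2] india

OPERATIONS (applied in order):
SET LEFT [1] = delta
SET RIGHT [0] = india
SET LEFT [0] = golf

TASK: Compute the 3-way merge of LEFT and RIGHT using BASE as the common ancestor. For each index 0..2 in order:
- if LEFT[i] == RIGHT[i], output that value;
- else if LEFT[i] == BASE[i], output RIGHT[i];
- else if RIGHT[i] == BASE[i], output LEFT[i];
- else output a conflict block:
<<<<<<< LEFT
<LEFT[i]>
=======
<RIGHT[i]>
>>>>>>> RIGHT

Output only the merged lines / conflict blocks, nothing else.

Final LEFT:  [golf, delta, india]
Final RIGHT: [india, foxtrot, india]
i=0: BASE=hotel L=golf R=india all differ -> CONFLICT
i=1: L=delta, R=foxtrot=BASE -> take LEFT -> delta
i=2: L=india R=india -> agree -> india

Answer: <<<<<<< LEFT
golf
=======
india
>>>>>>> RIGHT
delta
india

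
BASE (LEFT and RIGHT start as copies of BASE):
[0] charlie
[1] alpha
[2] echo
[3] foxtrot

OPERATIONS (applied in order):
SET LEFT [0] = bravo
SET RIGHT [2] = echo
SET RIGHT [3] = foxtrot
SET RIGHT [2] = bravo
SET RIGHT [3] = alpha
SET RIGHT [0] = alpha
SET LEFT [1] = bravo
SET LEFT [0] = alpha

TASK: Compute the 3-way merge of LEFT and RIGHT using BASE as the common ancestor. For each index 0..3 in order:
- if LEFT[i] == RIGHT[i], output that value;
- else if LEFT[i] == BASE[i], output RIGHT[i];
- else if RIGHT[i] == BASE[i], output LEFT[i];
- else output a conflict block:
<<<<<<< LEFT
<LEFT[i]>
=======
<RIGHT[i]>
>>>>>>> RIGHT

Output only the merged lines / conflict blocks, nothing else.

Answer: alpha
bravo
bravo
alpha

Derivation:
Final LEFT:  [alpha, bravo, echo, foxtrot]
Final RIGHT: [alpha, alpha, bravo, alpha]
i=0: L=alpha R=alpha -> agree -> alpha
i=1: L=bravo, R=alpha=BASE -> take LEFT -> bravo
i=2: L=echo=BASE, R=bravo -> take RIGHT -> bravo
i=3: L=foxtrot=BASE, R=alpha -> take RIGHT -> alpha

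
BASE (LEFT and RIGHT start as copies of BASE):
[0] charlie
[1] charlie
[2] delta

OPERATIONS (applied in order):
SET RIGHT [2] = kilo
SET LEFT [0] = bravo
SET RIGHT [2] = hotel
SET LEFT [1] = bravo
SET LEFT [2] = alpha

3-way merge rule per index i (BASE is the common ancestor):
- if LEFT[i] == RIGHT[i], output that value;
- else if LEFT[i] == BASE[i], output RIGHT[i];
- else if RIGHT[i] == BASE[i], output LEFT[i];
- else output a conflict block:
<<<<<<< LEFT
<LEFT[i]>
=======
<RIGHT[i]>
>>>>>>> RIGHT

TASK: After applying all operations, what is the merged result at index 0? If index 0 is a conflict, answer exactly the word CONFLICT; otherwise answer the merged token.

Final LEFT:  [bravo, bravo, alpha]
Final RIGHT: [charlie, charlie, hotel]
i=0: L=bravo, R=charlie=BASE -> take LEFT -> bravo
i=1: L=bravo, R=charlie=BASE -> take LEFT -> bravo
i=2: BASE=delta L=alpha R=hotel all differ -> CONFLICT
Index 0 -> bravo

Answer: bravo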